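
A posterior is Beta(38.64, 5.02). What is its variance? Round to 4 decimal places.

0.0023

μ = 38.64/43.66 = 0.885021; Var = μ(1−μ)/(α+β+1) = 0.1017591/44.66 = 0.0023.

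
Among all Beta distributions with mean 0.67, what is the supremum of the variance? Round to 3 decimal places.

Var = μ(1−μ)/(α+β+1), which approaches μ(1−μ) as α+β → 0.
So the supremum is μ(1−μ) = 0.67×0.33 = 0.221.

0.221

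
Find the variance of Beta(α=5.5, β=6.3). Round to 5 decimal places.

0.01944

μ = 5.5/11.8 = 0.466102; Var = μ(1−μ)/(α+β+1) = 0.2488509/12.8 = 0.01944.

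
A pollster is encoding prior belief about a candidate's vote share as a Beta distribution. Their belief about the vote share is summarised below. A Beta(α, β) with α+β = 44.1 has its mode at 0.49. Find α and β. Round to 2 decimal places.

Since the density peak of Beta(α,β) is at (α−1)/(α+β−2),
α = 1 + 0.49(44.1−2) = 21.63 and β = 44.1 − 21.63 = 22.47.

α = 21.63, β = 22.47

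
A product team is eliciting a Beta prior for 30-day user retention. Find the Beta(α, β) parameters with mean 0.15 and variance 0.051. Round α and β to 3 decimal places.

α = 0.225, β = 1.275

By moment matching, α+β = μ(1−μ)/σ² − 1 = (0.15·0.85)/0.051 − 1 = 2.5000 − 1 = 1.5000.
Since α/(α+β) = μ, α = 0.15·1.5000 = 0.225 and β = 0.85·1.5000 = 1.275.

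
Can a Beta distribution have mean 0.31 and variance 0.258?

No

A Beta with mean μ has variance μ(1−μ)/(α+β+1) < μ(1−μ).
Here μ(1−μ) = 0.31×0.69 = 0.2139, and 0.258 ≥ 0.2139.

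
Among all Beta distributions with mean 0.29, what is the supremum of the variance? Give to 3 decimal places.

0.206

For fixed mean μ the Beta variance is μ(1−μ)/(α+β+1), increasing as α+β decreases.
Its least upper bound (not attained) is μ(1−μ) = 0.29·0.71 = 0.206.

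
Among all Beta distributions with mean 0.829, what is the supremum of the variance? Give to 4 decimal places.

0.1418

For fixed mean μ the Beta variance is μ(1−μ)/(α+β+1), increasing as α+β decreases.
Its least upper bound (not attained) is μ(1−μ) = 0.829·0.171 = 0.1418.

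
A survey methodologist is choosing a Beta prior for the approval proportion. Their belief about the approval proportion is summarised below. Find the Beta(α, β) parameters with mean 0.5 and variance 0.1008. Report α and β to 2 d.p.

α = 0.74, β = 0.74

Let s = α+β. The Beta variance is μ(1−μ)/(s+1).
So s+1 = μ(1−μ)/σ² = (0.5×0.5)/0.1008 = 0.25/0.1008 = 2.4802, giving s = 1.4802.
Then α = μs = 0.5×1.4802 = 0.74 and β = (1−μ)s = 0.5×1.4802 = 0.74.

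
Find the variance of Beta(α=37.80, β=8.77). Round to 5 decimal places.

0.00321

μ = 37.80/46.57 = 0.811681; Var = μ(1−μ)/(α+β+1) = 0.1528547/47.57 = 0.00321.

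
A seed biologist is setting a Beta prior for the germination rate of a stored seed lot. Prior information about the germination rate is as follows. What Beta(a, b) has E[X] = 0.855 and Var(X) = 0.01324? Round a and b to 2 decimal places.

a = 7.15, b = 1.21

Let s = a+b. The Beta variance is μ(1−μ)/(s+1).
So s+1 = μ(1−μ)/σ² = (0.855×0.145)/0.01324 = 0.123975/0.01324 = 9.3637, giving s = 8.3637.
Then a = μs = 0.855×8.3637 = 7.15 and b = (1−μ)s = 0.145×8.3637 = 1.21.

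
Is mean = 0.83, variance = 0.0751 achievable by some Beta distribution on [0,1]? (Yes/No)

Yes

The Beta variance bound is σ² < μ(1−μ).
Here μ(1−μ) = 0.83×0.17 = 0.1411, and 0.0751 < 0.1411.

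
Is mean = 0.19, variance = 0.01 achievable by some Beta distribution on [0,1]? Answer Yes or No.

Yes

A Beta with mean μ has variance μ(1−μ)/(α+β+1) < μ(1−μ).
Here μ(1−μ) = 0.19×0.81 = 0.1539, and 0.01 < 0.1539.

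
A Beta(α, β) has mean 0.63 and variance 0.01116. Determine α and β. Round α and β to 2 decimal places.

α = 12.53, β = 7.36

Let s = α+β. The Beta variance is μ(1−μ)/(s+1).
So s+1 = μ(1−μ)/σ² = (0.63×0.37)/0.01116 = 0.2331/0.01116 = 20.8871, giving s = 19.8871.
Then α = μs = 0.63×19.8871 = 12.53 and β = (1−μ)s = 0.37×19.8871 = 7.36.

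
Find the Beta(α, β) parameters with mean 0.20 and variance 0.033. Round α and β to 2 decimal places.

Let s = α+β. The Beta variance is μ(1−μ)/(s+1).
So s+1 = μ(1−μ)/σ² = (0.20×0.80)/0.033 = 0.1600/0.033 = 4.8485, giving s = 3.8485.
Then α = μs = 0.20×3.8485 = 0.77 and β = (1−μ)s = 0.80×3.8485 = 3.08.

α = 0.77, β = 3.08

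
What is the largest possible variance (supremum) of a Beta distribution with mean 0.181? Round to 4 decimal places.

0.1482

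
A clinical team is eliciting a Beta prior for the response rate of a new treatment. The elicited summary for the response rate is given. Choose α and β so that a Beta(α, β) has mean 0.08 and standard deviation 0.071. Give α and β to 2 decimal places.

α = 1.09, β = 12.51

σ² = 0.071² = 0.005041.
With s = α+β, Var = μ(1−μ)/(s+1), so s+1 = (0.08×0.92)/0.005041 = 14.6003 and s = 13.6003.
α = μs = 1.09, β = (1−μ)s = 12.51.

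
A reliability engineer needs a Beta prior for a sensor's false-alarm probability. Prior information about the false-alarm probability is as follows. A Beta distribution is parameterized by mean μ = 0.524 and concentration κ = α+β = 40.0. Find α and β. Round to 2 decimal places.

α = 20.96, β = 19.04

α = μκ = 0.524×40.0 = 20.96 and β = (1−μ)κ = 0.476×40.0 = 19.04.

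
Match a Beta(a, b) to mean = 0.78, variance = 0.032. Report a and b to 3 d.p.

a = 3.403, b = 0.960

By moment matching, a+b = μ(1−μ)/σ² − 1 = (0.78·0.22)/0.032 − 1 = 5.3625 − 1 = 4.3625.
Since a/(a+b) = μ, a = 0.78·4.3625 = 3.403 and b = 0.22·4.3625 = 0.960.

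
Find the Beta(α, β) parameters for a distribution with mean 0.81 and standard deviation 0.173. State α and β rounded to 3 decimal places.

α = 3.355, β = 0.787

First σ² = 0.029929. Setting α = μn, β = (1−μ)n with n = α+β,
μ(1−μ)/(n+1) = 0.029929 ⇒ n+1 = 0.1539/0.029929 = 5.1422 ⇒ n = 4.1422.
Hence α = 0.81×4.1422 = 3.355, β = 0.19×4.1422 = 0.787.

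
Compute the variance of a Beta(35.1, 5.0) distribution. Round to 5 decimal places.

α+β = 40.1 and αβ = 175.50, so Var = αβ/[(α+β)²(α+β+1)] = 175.50/66089.211 = 0.00266.

0.00266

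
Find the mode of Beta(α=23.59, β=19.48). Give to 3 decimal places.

0.550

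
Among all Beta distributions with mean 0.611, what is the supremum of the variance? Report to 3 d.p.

Var = μ(1−μ)/(α+β+1), which approaches μ(1−μ) as α+β → 0.
So the supremum is μ(1−μ) = 0.611×0.389 = 0.238.

0.238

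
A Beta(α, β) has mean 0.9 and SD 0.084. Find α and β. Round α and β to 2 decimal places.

α = 10.58, β = 1.18

σ² = 0.084² = 0.007056.
With s = α+β, Var = μ(1−μ)/(s+1), so s+1 = (0.9×0.1)/0.007056 = 12.7551 and s = 11.7551.
α = μs = 10.58, β = (1−μ)s = 1.18.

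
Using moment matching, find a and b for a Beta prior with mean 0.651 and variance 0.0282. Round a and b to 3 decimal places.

a = 4.594, b = 2.463

Write ν = a+b; then a = μν and Var = μ(1−μ)/(ν+1).
ν = μ(1−μ)/Var − 1 = 0.227199/0.0282 − 1 = 7.0567.
a = 0.651·7.0567 = 4.594, b = 0.349·7.0567 = 2.463.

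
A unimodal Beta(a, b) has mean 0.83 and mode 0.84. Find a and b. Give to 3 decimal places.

a = 56.440, b = 11.560

With s = a+b: μ = a/s and mode = (a−1)/(s−2). Eliminating a = μs,
μs − 1 = m(s−2) ⇒ s(μ−m) = 1−2m ⇒ s = -0.68/-0.01 = 68.0000.
So a = μs = 56.440, b = (1−μ)s = 11.560.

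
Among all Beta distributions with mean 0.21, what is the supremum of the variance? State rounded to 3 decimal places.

Var = μ(1−μ)/(α+β+1), which approaches μ(1−μ) as α+β → 0.
So the supremum is μ(1−μ) = 0.21×0.79 = 0.166.

0.166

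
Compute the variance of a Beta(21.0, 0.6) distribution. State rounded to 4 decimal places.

0.0012

μ = 21.0/21.6 = 0.972222; Var = μ(1−μ)/(α+β+1) = 0.0270062/22.6 = 0.0012.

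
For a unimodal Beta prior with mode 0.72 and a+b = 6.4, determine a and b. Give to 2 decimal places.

a = 4.17, b = 2.23

Since the density peak of Beta(a,b) is at (a−1)/(a+b−2),
a = 1 + 0.72(6.4−2) = 4.17 and b = 6.4 − 4.17 = 2.23.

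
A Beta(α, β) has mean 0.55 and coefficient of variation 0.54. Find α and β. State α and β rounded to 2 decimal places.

α = 0.99, β = 0.81

Var = (CV·μ)² = (0.54×0.55)² = 0.088209.
α+β = μ(1−μ)/Var − 1 = 0.2475/0.088209 − 1 = 1.8058.
Thus α = 0.55·1.8058 = 0.99 and β = 0.45·1.8058 = 0.81.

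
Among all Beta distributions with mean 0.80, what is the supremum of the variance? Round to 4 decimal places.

For fixed mean μ the Beta variance is μ(1−μ)/(α+β+1), increasing as α+β decreases.
Its least upper bound (not attained) is μ(1−μ) = 0.80·0.20 = 0.1600.

0.1600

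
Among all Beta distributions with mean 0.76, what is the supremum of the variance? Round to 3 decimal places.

0.182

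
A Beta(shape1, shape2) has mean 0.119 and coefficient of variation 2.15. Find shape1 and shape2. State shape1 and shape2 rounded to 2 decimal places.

Var = (CV·μ)² = (2.15×0.119)² = 0.065459.
shape1+shape2 = μ(1−μ)/Var − 1 = 0.104839/0.065459 − 1 = 0.6016.
Thus shape1 = 0.119·0.6016 = 0.07 and shape2 = 0.881·0.6016 = 0.53.

shape1 = 0.07, shape2 = 0.53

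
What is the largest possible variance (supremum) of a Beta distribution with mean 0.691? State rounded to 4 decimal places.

0.2135

Var = μ(1−μ)/(α+β+1), which approaches μ(1−μ) as α+β → 0.
So the supremum is μ(1−μ) = 0.691×0.309 = 0.2135.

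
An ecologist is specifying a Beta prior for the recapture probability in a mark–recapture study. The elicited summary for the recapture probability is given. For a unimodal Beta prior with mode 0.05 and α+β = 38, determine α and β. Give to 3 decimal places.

For α,β>1 the mode is (α−1)/(α+β−2), so α = mode·(κ−2)+1 = 0.05×36+1 = 2.800.
And β = (1−mode)·(κ−2)+1 = 0.95×36+1 = 35.200.

α = 2.800, β = 35.200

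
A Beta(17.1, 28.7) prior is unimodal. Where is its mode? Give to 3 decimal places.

With α,β > 1, mode = (α−1)/(α+β−2) = 16.1/43.8 = 0.368.

0.368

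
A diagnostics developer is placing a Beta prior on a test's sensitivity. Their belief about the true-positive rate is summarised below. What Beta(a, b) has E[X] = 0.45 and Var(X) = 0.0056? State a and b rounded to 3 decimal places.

Let s = a+b. The Beta variance is μ(1−μ)/(s+1).
So s+1 = μ(1−μ)/σ² = (0.45×0.55)/0.0056 = 0.2475/0.0056 = 44.1964, giving s = 43.1964.
Then a = μs = 0.45×43.1964 = 19.438 and b = (1−μ)s = 0.55×43.1964 = 23.758.

a = 19.438, b = 23.758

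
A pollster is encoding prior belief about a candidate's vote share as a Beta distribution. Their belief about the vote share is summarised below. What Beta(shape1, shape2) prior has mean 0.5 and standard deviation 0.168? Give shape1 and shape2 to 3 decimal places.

σ² = 0.168² = 0.028224.
With s = shape1+shape2, Var = μ(1−μ)/(s+1), so s+1 = (0.5×0.5)/0.028224 = 8.8577 and s = 7.8577.
shape1 = μs = 3.929, shape2 = (1−μ)s = 3.929.

shape1 = 3.929, shape2 = 3.929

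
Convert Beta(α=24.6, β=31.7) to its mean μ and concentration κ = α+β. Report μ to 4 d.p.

κ = α+β = 24.6+31.7 = 56.3; μ = α/κ = 24.6/56.3 = 0.4369.

μ = 0.4369, κ = 56.3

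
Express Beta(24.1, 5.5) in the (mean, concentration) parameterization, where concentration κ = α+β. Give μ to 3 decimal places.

κ = α+β = 24.1+5.5 = 29.6; μ = α/κ = 24.1/29.6 = 0.814.

μ = 0.814, κ = 29.6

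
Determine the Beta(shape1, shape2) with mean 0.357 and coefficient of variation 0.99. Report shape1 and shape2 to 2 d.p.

shape1 = 0.30, shape2 = 0.54

σ = CV·μ = 0.99×0.357 = 0.35343, so σ² = 0.124913.
s+1 = μ(1−μ)/σ² = 0.229551/0.124913 = 1.8377, so s = shape1+shape2 = 0.8377.
shape1 = μs = 0.30, shape2 = (1−μ)s = 0.54.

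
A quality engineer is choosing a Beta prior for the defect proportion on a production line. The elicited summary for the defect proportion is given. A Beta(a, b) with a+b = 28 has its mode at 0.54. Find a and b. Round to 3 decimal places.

a = 15.040, b = 12.960

For a,b>1 the mode is (a−1)/(a+b−2), so a = mode·(κ−2)+1 = 0.54×26+1 = 15.040.
And b = (1−mode)·(κ−2)+1 = 0.46×26+1 = 12.960.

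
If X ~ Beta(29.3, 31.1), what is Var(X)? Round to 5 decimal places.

0.00407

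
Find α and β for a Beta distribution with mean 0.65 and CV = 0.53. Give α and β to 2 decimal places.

σ = CV·μ = 0.53×0.65 = 0.34450, so σ² = 0.118680.
s+1 = μ(1−μ)/σ² = 0.2275/0.118680 = 1.9169, so s = α+β = 0.9169.
α = μs = 0.60, β = (1−μ)s = 0.32.

α = 0.60, β = 0.32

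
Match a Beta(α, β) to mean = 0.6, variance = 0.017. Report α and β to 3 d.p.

Write ν = α+β; then α = μν and Var = μ(1−μ)/(ν+1).
ν = μ(1−μ)/Var − 1 = 0.24/0.017 − 1 = 13.1176.
α = 0.6·13.1176 = 7.871, β = 0.4·13.1176 = 5.247.

α = 7.871, β = 5.247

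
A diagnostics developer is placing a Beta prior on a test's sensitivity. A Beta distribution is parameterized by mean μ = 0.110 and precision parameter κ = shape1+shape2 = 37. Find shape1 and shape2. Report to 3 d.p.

shape1 = 4.070, shape2 = 32.930

shape1 = μκ = 0.110×37 = 4.070 and shape2 = (1−μ)κ = 0.890×37 = 32.930.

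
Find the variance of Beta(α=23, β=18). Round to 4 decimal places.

α+β = 41 and αβ = 414, so Var = αβ/[(α+β)²(α+β+1)] = 414/70602 = 0.0059.

0.0059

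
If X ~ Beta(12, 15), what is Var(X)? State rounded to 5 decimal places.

μ = 12/27 = 0.444444; Var = μ(1−μ)/(α+β+1) = 0.2469136/28 = 0.00882.

0.00882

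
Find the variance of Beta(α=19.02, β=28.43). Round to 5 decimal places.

0.00496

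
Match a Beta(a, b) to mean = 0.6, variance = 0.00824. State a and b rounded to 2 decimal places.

a = 16.88, b = 11.25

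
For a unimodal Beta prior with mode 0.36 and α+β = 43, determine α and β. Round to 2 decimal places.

α = 15.76, β = 27.24

Since the density peak of Beta(α,β) is at (α−1)/(α+β−2),
α = 1 + 0.36(43−2) = 15.76 and β = 43 − 15.76 = 27.24.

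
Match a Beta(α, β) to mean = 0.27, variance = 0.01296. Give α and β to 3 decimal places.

By moment matching, α+β = μ(1−μ)/σ² − 1 = (0.27·0.73)/0.01296 − 1 = 15.2083 − 1 = 14.2083.
Since α/(α+β) = μ, α = 0.27·14.2083 = 3.836 and β = 0.73·14.2083 = 10.372.

α = 3.836, β = 10.372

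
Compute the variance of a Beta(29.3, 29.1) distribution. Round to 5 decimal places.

μ = 29.3/58.4 = 0.501712; Var = μ(1−μ)/(α+β+1) = 0.2499971/59.4 = 0.00421.

0.00421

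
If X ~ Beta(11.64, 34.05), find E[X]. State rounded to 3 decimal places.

The Beta mean is α/(α+β) = 11.64/(11.64+34.05) = 0.255.

0.255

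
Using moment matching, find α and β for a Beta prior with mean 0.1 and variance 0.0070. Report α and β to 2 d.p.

α = 1.19, β = 10.67

Write ν = α+β; then α = μν and Var = μ(1−μ)/(ν+1).
ν = μ(1−μ)/Var − 1 = 0.09/0.0070 − 1 = 11.8571.
α = 0.1·11.8571 = 1.19, β = 0.9·11.8571 = 10.67.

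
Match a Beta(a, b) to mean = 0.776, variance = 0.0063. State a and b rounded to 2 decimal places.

By moment matching, a+b = μ(1−μ)/σ² − 1 = (0.776·0.224)/0.0063 − 1 = 27.5911 − 1 = 26.5911.
Since a/(a+b) = μ, a = 0.776·26.5911 = 20.63 and b = 0.224·26.5911 = 5.96.

a = 20.63, b = 5.96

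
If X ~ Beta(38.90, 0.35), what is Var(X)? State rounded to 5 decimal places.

Var = αβ/[(α+β)²(α+β+1)] = (38.90×0.35)/(39.25²×40.25) = 13.6150/62007.640625 = 0.00022.

0.00022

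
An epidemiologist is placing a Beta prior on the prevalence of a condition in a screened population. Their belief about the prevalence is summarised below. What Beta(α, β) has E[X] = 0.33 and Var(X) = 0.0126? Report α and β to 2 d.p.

α = 5.46, β = 11.09

Write ν = α+β; then α = μν and Var = μ(1−μ)/(ν+1).
ν = μ(1−μ)/Var − 1 = 0.2211/0.0126 − 1 = 16.5476.
α = 0.33·16.5476 = 5.46, β = 0.67·16.5476 = 11.09.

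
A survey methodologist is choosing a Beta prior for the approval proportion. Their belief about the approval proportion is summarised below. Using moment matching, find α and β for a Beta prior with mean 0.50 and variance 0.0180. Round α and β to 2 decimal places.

α = 6.44, β = 6.44

By moment matching, α+β = μ(1−μ)/σ² − 1 = (0.50·0.50)/0.0180 − 1 = 13.8889 − 1 = 12.8889.
Since α/(α+β) = μ, α = 0.50·12.8889 = 6.44 and β = 0.50·12.8889 = 6.44.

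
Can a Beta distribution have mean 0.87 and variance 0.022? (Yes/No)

A Beta with mean μ has variance μ(1−μ)/(α+β+1) < μ(1−μ).
Here μ(1−μ) = 0.87×0.13 = 0.1131, and 0.022 < 0.1131.

Yes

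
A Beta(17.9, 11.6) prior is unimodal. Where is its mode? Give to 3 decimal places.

0.615

With α,β > 1, mode = (α−1)/(α+β−2) = 16.9/27.5 = 0.615.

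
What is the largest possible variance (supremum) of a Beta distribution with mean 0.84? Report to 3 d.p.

0.134

Var = μ(1−μ)/(α+β+1), which approaches μ(1−μ) as α+β → 0.
So the supremum is μ(1−μ) = 0.84×0.16 = 0.134.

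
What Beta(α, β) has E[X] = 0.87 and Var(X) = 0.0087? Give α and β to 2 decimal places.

α = 10.44, β = 1.56

Let s = α+β. The Beta variance is μ(1−μ)/(s+1).
So s+1 = μ(1−μ)/σ² = (0.87×0.13)/0.0087 = 0.1131/0.0087 = 13.0000, giving s = 12.0000.
Then α = μs = 0.87×12.0000 = 10.44 and β = (1−μ)s = 0.13×12.0000 = 1.56.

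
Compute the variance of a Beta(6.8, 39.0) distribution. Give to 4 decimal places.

μ = 6.8/45.8 = 0.148472; Var = μ(1−μ)/(α+β+1) = 0.1264278/46.8 = 0.0027.

0.0027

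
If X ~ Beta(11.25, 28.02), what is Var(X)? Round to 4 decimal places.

0.0051

α+β = 39.27 and αβ = 315.2250, so Var = αβ/[(α+β)²(α+β+1)] = 315.2250/62101.691883 = 0.0051.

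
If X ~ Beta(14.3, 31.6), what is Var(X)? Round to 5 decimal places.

μ = 14.3/45.9 = 0.311547; Var = μ(1−μ)/(α+β+1) = 0.2144854/46.9 = 0.00457.

0.00457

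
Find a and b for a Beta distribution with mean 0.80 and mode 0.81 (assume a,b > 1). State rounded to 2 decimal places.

With s = a+b: μ = a/s and mode = (a−1)/(s−2). Eliminating a = μs,
μs − 1 = m(s−2) ⇒ s(μ−m) = 1−2m ⇒ s = -0.62/-0.01 = 62.0000.
So a = μs = 49.60, b = (1−μ)s = 12.40.

a = 49.60, b = 12.40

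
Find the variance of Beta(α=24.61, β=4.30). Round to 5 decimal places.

0.00423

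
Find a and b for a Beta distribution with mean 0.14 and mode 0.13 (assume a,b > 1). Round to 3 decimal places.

a = 10.360, b = 63.640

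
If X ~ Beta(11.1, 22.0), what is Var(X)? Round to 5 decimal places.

μ = 11.1/33.1 = 0.335347; Var = μ(1−μ)/(α+β+1) = 0.2228895/34.1 = 0.00654.

0.00654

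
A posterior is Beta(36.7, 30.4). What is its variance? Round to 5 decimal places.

μ = 36.7/67.1 = 0.546945; Var = μ(1−μ)/(α+β+1) = 0.2477962/68.1 = 0.00364.

0.00364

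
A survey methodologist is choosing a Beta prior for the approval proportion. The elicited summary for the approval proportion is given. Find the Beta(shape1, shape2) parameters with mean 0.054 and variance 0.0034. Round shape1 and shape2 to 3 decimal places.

shape1 = 0.757, shape2 = 13.267

Let s = shape1+shape2. The Beta variance is μ(1−μ)/(s+1).
So s+1 = μ(1−μ)/σ² = (0.054×0.946)/0.0034 = 0.051084/0.0034 = 15.0247, giving s = 14.0247.
Then shape1 = μs = 0.054×14.0247 = 0.757 and shape2 = (1−μ)s = 0.946×14.0247 = 13.267.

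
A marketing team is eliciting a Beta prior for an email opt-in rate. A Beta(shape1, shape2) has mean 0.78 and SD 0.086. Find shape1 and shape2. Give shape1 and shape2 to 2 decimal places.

shape1 = 17.32, shape2 = 4.88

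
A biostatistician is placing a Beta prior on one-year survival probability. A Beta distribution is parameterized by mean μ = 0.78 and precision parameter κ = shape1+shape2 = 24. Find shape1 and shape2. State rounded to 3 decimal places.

shape1 = 18.720, shape2 = 5.280

Split κ in proportion μ : (1−μ): shape1 = 0.78·24 = 18.720, shape2 = 24 − 18.720 = 5.280.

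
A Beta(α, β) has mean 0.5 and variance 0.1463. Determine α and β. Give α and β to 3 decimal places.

α = 0.354, β = 0.354

Let s = α+β. The Beta variance is μ(1−μ)/(s+1).
So s+1 = μ(1−μ)/σ² = (0.5×0.5)/0.1463 = 0.25/0.1463 = 1.7088, giving s = 0.7088.
Then α = μs = 0.5×0.7088 = 0.354 and β = (1−μ)s = 0.5×0.7088 = 0.354.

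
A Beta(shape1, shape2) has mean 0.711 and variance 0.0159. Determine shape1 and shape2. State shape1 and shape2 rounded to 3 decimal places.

shape1 = 8.477, shape2 = 3.446

By moment matching, shape1+shape2 = μ(1−μ)/σ² − 1 = (0.711·0.289)/0.0159 − 1 = 12.9232 − 1 = 11.9232.
Since shape1/(shape1+shape2) = μ, shape1 = 0.711·11.9232 = 8.477 and shape2 = 0.289·11.9232 = 3.446.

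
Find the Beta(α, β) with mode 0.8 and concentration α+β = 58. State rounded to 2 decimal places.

For α,β>1 the mode is (α−1)/(α+β−2), so α = mode·(κ−2)+1 = 0.8×56+1 = 45.80.
And β = (1−mode)·(κ−2)+1 = 0.2×56+1 = 12.20.

α = 45.80, β = 12.20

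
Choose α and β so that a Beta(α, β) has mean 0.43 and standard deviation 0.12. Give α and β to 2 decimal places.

σ² = 0.12² = 0.0144.
With s = α+β, Var = μ(1−μ)/(s+1), so s+1 = (0.43×0.57)/0.0144 = 17.0208 and s = 16.0208.
α = μs = 6.89, β = (1−μ)s = 9.13.

α = 6.89, β = 9.13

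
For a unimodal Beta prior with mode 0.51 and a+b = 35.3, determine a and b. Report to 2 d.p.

Since the density peak of Beta(a,b) is at (a−1)/(a+b−2),
a = 1 + 0.51(35.3−2) = 17.98 and b = 35.3 − 17.98 = 17.32.

a = 17.98, b = 17.32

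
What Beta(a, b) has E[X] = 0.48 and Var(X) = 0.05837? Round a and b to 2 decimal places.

a = 1.57, b = 1.70

Write ν = a+b; then a = μν and Var = μ(1−μ)/(ν+1).
ν = μ(1−μ)/Var − 1 = 0.2496/0.05837 − 1 = 3.2762.
a = 0.48·3.2762 = 1.57, b = 0.52·3.2762 = 1.70.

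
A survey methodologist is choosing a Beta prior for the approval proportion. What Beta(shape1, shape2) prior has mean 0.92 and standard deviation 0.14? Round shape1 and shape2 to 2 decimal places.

shape1 = 2.53, shape2 = 0.22

σ² = 0.14² = 0.0196.
With s = shape1+shape2, Var = μ(1−μ)/(s+1), so s+1 = (0.92×0.08)/0.0196 = 3.7551 and s = 2.7551.
shape1 = μs = 2.53, shape2 = (1−μ)s = 0.22.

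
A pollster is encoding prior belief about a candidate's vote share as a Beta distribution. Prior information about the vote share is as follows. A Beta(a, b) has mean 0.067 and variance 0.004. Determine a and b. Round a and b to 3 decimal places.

a = 0.980, b = 13.648

By moment matching, a+b = μ(1−μ)/σ² − 1 = (0.067·0.933)/0.004 − 1 = 15.6278 − 1 = 14.6278.
Since a/(a+b) = μ, a = 0.067·14.6278 = 0.980 and b = 0.933·14.6278 = 13.648.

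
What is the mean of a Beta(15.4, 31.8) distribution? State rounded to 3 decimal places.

The Beta mean is α/(α+β) = 15.4/(15.4+31.8) = 0.326.

0.326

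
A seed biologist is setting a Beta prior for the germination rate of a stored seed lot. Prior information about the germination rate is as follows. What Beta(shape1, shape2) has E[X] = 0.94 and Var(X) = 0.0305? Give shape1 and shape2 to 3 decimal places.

Write ν = shape1+shape2; then shape1 = μν and Var = μ(1−μ)/(ν+1).
ν = μ(1−μ)/Var − 1 = 0.0564/0.0305 − 1 = 0.8492.
shape1 = 0.94·0.8492 = 0.798, shape2 = 0.06·0.8492 = 0.051.

shape1 = 0.798, shape2 = 0.051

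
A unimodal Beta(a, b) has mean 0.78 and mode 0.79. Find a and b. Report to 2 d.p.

With s = a+b: μ = a/s and mode = (a−1)/(s−2). Eliminating a = μs,
μs − 1 = m(s−2) ⇒ s(μ−m) = 1−2m ⇒ s = -0.58/-0.01 = 58.0000.
So a = μs = 45.24, b = (1−μ)s = 12.76.

a = 45.24, b = 12.76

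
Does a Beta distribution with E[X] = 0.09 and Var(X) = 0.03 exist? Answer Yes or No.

Yes

A Beta with mean μ has variance μ(1−μ)/(α+β+1) < μ(1−μ).
Here μ(1−μ) = 0.09×0.91 = 0.0819, and 0.03 < 0.0819.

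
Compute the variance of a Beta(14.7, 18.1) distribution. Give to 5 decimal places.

μ = 14.7/32.8 = 0.448171; Var = μ(1−μ)/(α+β+1) = 0.2473137/33.8 = 0.00732.

0.00732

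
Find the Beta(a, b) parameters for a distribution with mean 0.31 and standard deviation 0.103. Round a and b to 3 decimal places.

a = 5.940, b = 13.222

Variance = 0.103² = 0.010609. The moment-matching identity a+b = μ(1−μ)/Var − 1 gives
a+b = 0.2139/0.010609 − 1 = 19.1621, so a = μ·19.1621 = 5.940 and b = (1−μ)·19.1621 = 13.222.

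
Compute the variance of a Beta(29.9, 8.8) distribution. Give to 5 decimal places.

Var = αβ/[(α+β)²(α+β+1)] = (29.9×8.8)/(38.7²×39.7) = 263.12/59458.293 = 0.00443.

0.00443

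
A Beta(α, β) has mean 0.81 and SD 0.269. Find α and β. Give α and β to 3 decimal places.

σ² = 0.269² = 0.072361.
With s = α+β, Var = μ(1−μ)/(s+1), so s+1 = (0.81×0.19)/0.072361 = 2.1268 and s = 1.1268.
α = μs = 0.913, β = (1−μ)s = 0.214.

α = 0.913, β = 0.214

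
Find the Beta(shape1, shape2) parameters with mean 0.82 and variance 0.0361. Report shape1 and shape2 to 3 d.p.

By moment matching, shape1+shape2 = μ(1−μ)/σ² − 1 = (0.82·0.18)/0.0361 − 1 = 4.0886 − 1 = 3.0886.
Since shape1/(shape1+shape2) = μ, shape1 = 0.82·3.0886 = 2.533 and shape2 = 0.18·3.0886 = 0.556.

shape1 = 2.533, shape2 = 0.556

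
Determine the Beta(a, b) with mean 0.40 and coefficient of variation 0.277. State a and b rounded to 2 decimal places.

σ = CV·μ = 0.277×0.40 = 0.11080, so σ² = 0.012277.
s+1 = μ(1−μ)/σ² = 0.2400/0.012277 = 19.5493, so s = a+b = 18.5493.
a = μs = 7.42, b = (1−μ)s = 11.13.

a = 7.42, b = 11.13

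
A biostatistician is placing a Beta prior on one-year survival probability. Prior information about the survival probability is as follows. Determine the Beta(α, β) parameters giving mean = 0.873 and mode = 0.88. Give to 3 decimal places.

With s = α+β: μ = α/s and mode = (α−1)/(s−2). Eliminating α = μs,
μs − 1 = m(s−2) ⇒ s(μ−m) = 1−2m ⇒ s = -0.76/-0.007 = 108.5714.
So α = μs = 94.783, β = (1−μ)s = 13.789.

α = 94.783, β = 13.789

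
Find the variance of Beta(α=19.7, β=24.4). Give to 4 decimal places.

0.0055

α+β = 44.1 and αβ = 480.68, so Var = αβ/[(α+β)²(α+β+1)] = 480.68/87710.931 = 0.0055.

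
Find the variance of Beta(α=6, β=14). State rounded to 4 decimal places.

μ = 6/20 = 0.300000; Var = μ(1−μ)/(α+β+1) = 0.2100000/21 = 0.0100.

0.0100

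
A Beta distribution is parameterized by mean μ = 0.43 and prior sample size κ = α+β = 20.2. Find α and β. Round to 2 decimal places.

α = 8.69, β = 11.51

Split κ in proportion μ : (1−μ): α = 0.43·20.2 = 8.69, β = 20.2 − 8.69 = 11.51.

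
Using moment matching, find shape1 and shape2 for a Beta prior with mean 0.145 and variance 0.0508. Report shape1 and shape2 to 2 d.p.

shape1 = 0.21, shape2 = 1.23

By moment matching, shape1+shape2 = μ(1−μ)/σ² − 1 = (0.145·0.855)/0.0508 − 1 = 2.4405 − 1 = 1.4405.
Since shape1/(shape1+shape2) = μ, shape1 = 0.145·1.4405 = 0.21 and shape2 = 0.855·1.4405 = 1.23.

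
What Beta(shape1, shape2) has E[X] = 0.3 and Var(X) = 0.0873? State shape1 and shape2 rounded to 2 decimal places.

shape1 = 0.42, shape2 = 0.98

Write ν = shape1+shape2; then shape1 = μν and Var = μ(1−μ)/(ν+1).
ν = μ(1−μ)/Var − 1 = 0.21/0.0873 − 1 = 1.4055.
shape1 = 0.3·1.4055 = 0.42, shape2 = 0.7·1.4055 = 0.98.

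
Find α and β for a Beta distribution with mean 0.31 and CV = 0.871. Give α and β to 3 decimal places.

α = 0.600, β = 1.334

Var = (CV·μ)² = (0.871×0.31)² = 0.072905.
α+β = μ(1−μ)/Var − 1 = 0.2139/0.072905 − 1 = 1.9339.
Thus α = 0.31·1.9339 = 0.600 and β = 0.69·1.9339 = 1.334.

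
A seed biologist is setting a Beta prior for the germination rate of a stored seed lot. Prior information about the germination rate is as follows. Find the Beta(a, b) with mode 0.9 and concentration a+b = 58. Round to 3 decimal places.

For a,b>1 the mode is (a−1)/(a+b−2), so a = mode·(κ−2)+1 = 0.9×56+1 = 51.400.
And b = (1−mode)·(κ−2)+1 = 0.1×56+1 = 6.600.

a = 51.400, b = 6.600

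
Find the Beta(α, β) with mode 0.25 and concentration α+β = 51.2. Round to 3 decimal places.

For α,β>1 the mode is (α−1)/(α+β−2), so α = mode·(κ−2)+1 = 0.25×49.2+1 = 13.300.
And β = (1−mode)·(κ−2)+1 = 0.75×49.2+1 = 37.900.

α = 13.300, β = 37.900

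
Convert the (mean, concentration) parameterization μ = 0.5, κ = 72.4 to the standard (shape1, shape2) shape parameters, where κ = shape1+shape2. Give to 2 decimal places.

shape1 = 36.20, shape2 = 36.20

shape1 = μκ = 0.5×72.4 = 36.20 and shape2 = (1−μ)κ = 0.5×72.4 = 36.20.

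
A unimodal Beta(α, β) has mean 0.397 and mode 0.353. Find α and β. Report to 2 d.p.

α = 2.65, β = 4.03

With s = α+β: μ = α/s and mode = (α−1)/(s−2). Eliminating α = μs,
μs − 1 = m(s−2) ⇒ s(μ−m) = 1−2m ⇒ s = 0.294/0.044 = 6.6818.
So α = μs = 2.65, β = (1−μ)s = 4.03.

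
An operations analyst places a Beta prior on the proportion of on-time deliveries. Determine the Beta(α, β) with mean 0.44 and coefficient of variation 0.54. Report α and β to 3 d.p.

α = 1.480, β = 1.884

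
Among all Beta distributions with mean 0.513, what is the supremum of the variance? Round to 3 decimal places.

Var = μ(1−μ)/(α+β+1), which approaches μ(1−μ) as α+β → 0.
So the supremum is μ(1−μ) = 0.513×0.487 = 0.250.

0.250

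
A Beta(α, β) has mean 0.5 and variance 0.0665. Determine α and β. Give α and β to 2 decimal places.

Write ν = α+β; then α = μν and Var = μ(1−μ)/(ν+1).
ν = μ(1−μ)/Var − 1 = 0.25/0.0665 − 1 = 2.7594.
α = 0.5·2.7594 = 1.38, β = 0.5·2.7594 = 1.38.

α = 1.38, β = 1.38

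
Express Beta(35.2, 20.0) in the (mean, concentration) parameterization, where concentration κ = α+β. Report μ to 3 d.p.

κ = α+β = 35.2+20.0 = 55.2; μ = α/κ = 35.2/55.2 = 0.638.

μ = 0.638, κ = 55.2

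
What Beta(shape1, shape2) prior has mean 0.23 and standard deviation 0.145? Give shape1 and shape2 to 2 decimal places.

shape1 = 1.71, shape2 = 5.72

Variance = 0.145² = 0.021025. The moment-matching identity shape1+shape2 = μ(1−μ)/Var − 1 gives
shape1+shape2 = 0.1771/0.021025 − 1 = 7.4233, so shape1 = μ·7.4233 = 1.71 and shape2 = (1−μ)·7.4233 = 5.72.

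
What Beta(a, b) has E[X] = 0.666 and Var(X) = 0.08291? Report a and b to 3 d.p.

By moment matching, a+b = μ(1−μ)/σ² − 1 = (0.666·0.334)/0.08291 − 1 = 2.6830 − 1 = 1.6830.
Since a/(a+b) = μ, a = 0.666·1.6830 = 1.121 and b = 0.334·1.6830 = 0.562.

a = 1.121, b = 0.562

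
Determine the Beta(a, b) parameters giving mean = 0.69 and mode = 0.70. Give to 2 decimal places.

a = 27.60, b = 12.40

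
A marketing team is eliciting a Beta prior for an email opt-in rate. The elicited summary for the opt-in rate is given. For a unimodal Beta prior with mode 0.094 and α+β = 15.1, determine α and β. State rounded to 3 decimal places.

Mode = (α−1)/(κ−2) with κ = α+β, so α−1 = 0.094·13.1 = 1.231.
α = 2.231; β = κ − α = 12.869.

α = 2.231, β = 12.869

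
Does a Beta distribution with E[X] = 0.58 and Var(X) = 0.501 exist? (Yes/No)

A Beta with mean μ has variance μ(1−μ)/(α+β+1) < μ(1−μ).
Here μ(1−μ) = 0.58×0.42 = 0.2436, and 0.501 ≥ 0.2436.

No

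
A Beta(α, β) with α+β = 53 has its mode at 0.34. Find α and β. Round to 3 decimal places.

α = 18.340, β = 34.660

For α,β>1 the mode is (α−1)/(α+β−2), so α = mode·(κ−2)+1 = 0.34×51+1 = 18.340.
And β = (1−mode)·(κ−2)+1 = 0.66×51+1 = 34.660.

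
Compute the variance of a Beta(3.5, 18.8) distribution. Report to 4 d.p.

0.0057

μ = 3.5/22.3 = 0.156951; Var = μ(1−μ)/(α+β+1) = 0.1323172/23.3 = 0.0057.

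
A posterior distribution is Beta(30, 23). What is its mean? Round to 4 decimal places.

E[X] = α/(α+β) = 30/53 = 0.5660.

0.5660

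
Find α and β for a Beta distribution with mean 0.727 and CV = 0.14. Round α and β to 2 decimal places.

Var = (CV·μ)² = (0.14×0.727)² = 0.010359.
α+β = μ(1−μ)/Var − 1 = 0.198471/0.010359 − 1 = 18.1590.
Thus α = 0.727·18.1590 = 13.20 and β = 0.273·18.1590 = 4.96.

α = 13.20, β = 4.96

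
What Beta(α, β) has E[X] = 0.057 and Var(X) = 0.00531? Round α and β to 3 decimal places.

α = 0.520, β = 8.603

Write ν = α+β; then α = μν and Var = μ(1−μ)/(ν+1).
ν = μ(1−μ)/Var − 1 = 0.053751/0.00531 − 1 = 9.1226.
α = 0.057·9.1226 = 0.520, β = 0.943·9.1226 = 8.603.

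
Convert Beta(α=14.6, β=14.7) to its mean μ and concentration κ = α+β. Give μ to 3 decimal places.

μ = 0.498, κ = 29.3

κ = α+β = 14.6+14.7 = 29.3; μ = α/κ = 14.6/29.3 = 0.498.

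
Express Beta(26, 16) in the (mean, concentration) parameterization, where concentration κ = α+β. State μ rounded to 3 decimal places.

κ = α+β = 26+16 = 42; μ = α/κ = 26/42 = 0.619.

μ = 0.619, κ = 42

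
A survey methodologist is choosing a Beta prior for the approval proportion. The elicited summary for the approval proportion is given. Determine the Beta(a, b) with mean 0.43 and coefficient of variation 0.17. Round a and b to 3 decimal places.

Var = (CV·μ)² = (0.17×0.43)² = 0.005344.
a+b = μ(1−μ)/Var − 1 = 0.2451/0.005344 − 1 = 44.8679.
Thus a = 0.43·44.8679 = 19.293 and b = 0.57·44.8679 = 25.575.

a = 19.293, b = 25.575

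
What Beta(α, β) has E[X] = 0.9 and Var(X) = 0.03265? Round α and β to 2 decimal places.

Write ν = α+β; then α = μν and Var = μ(1−μ)/(ν+1).
ν = μ(1−μ)/Var − 1 = 0.09/0.03265 − 1 = 1.7565.
α = 0.9·1.7565 = 1.58, β = 0.1·1.7565 = 0.18.

α = 1.58, β = 0.18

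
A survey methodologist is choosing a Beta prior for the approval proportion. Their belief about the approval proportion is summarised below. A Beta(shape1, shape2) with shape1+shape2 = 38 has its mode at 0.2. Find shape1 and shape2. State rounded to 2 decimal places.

Mode = (shape1−1)/(κ−2) with κ = shape1+shape2, so shape1−1 = 0.2·36 = 7.20.
shape1 = 8.20; shape2 = κ − shape1 = 29.80.

shape1 = 8.20, shape2 = 29.80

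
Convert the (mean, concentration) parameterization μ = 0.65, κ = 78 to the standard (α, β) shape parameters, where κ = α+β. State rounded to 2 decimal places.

α = 50.70, β = 27.30

Split κ in proportion μ : (1−μ): α = 0.65·78 = 50.70, β = 78 − 50.70 = 27.30.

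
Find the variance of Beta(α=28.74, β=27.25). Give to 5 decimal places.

0.00438

α+β = 55.99 and αβ = 783.1650, so Var = αβ/[(α+β)²(α+β+1)] = 783.1650/178656.816899 = 0.00438.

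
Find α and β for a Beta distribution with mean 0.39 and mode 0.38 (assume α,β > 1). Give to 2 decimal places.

Let s = α+β. Mean gives α = μs = 0.39s; mode gives (α−1)/(s−2) = 0.38.
Substituting: 0.39s − 1 = 0.38(s−2) = 0.38s − 0.76, so 0.01s = 0.24 and s = 24.0000.
Then α = 0.39×24.0000 = 9.36 and β = s−α = 14.64.

α = 9.36, β = 14.64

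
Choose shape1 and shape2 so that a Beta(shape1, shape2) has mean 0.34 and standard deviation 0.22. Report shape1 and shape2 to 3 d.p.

shape1 = 1.236, shape2 = 2.400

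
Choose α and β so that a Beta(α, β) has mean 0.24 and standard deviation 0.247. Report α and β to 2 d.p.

α = 0.48, β = 1.51

Variance = 0.247² = 0.061009. The moment-matching identity α+β = μ(1−μ)/Var − 1 gives
α+β = 0.1824/0.061009 − 1 = 1.9897, so α = μ·1.9897 = 0.48 and β = (1−μ)·1.9897 = 1.51.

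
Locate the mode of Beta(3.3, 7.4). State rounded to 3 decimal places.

The density x^(α−1)(1−x)^(β−1) is maximised at (α−1)/(α+β−2) = 2.3/8.7 = 0.264.

0.264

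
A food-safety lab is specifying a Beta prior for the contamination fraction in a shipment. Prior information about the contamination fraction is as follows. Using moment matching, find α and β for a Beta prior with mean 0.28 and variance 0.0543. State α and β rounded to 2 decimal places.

α = 0.76, β = 1.95

By moment matching, α+β = μ(1−μ)/σ² − 1 = (0.28·0.72)/0.0543 − 1 = 3.7127 − 1 = 2.7127.
Since α/(α+β) = μ, α = 0.28·2.7127 = 0.76 and β = 0.72·2.7127 = 1.95.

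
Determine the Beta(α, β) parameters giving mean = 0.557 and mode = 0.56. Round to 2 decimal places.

With s = α+β: μ = α/s and mode = (α−1)/(s−2). Eliminating α = μs,
μs − 1 = m(s−2) ⇒ s(μ−m) = 1−2m ⇒ s = -0.12/-0.003 = 40.0000.
So α = μs = 22.28, β = (1−μ)s = 17.72.

α = 22.28, β = 17.72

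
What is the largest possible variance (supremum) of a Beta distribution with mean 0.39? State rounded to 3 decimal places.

0.238

Var = μ(1−μ)/(α+β+1), which approaches μ(1−μ) as α+β → 0.
So the supremum is μ(1−μ) = 0.39×0.61 = 0.238.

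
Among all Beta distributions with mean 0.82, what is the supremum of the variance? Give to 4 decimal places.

Var = μ(1−μ)/(α+β+1), which approaches μ(1−μ) as α+β → 0.
So the supremum is μ(1−μ) = 0.82×0.18 = 0.1476.

0.1476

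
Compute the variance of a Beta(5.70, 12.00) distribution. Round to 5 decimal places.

0.01168

μ = 5.70/17.70 = 0.322034; Var = μ(1−μ)/(α+β+1) = 0.2183281/18.70 = 0.01168.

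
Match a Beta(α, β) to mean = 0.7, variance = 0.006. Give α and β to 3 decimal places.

α = 23.800, β = 10.200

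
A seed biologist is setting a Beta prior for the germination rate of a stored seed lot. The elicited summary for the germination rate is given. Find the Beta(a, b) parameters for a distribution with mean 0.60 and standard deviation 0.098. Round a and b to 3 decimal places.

σ² = 0.098² = 0.009604.
With s = a+b, Var = μ(1−μ)/(s+1), so s+1 = (0.60×0.40)/0.009604 = 24.9896 and s = 23.9896.
a = μs = 14.394, b = (1−μ)s = 9.596.

a = 14.394, b = 9.596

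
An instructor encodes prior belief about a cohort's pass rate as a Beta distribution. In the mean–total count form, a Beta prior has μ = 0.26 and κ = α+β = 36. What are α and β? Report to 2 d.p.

Split κ in proportion μ : (1−μ): α = 0.26·36 = 9.36, β = 36 − 9.36 = 26.64.

α = 9.36, β = 26.64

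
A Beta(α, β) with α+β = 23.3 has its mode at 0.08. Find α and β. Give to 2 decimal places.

Mode = (α−1)/(κ−2) with κ = α+β, so α−1 = 0.08·21.3 = 1.70.
α = 2.70; β = κ − α = 20.60.

α = 2.70, β = 20.60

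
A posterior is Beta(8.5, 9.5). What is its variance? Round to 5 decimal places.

α+β = 18.0 and αβ = 80.75, so Var = αβ/[(α+β)²(α+β+1)] = 80.75/6156.000 = 0.01312.

0.01312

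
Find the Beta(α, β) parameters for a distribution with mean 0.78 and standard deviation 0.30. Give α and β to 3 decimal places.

α = 0.707, β = 0.199

σ² = 0.30² = 0.0900.
With s = α+β, Var = μ(1−μ)/(s+1), so s+1 = (0.78×0.22)/0.0900 = 1.9067 and s = 0.9067.
α = μs = 0.707, β = (1−μ)s = 0.199.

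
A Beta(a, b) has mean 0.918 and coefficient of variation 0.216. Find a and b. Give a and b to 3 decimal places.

Var = (CV·μ)² = (0.216×0.918)² = 0.039318.
a+b = μ(1−μ)/Var − 1 = 0.075276/0.039318 − 1 = 0.9145.
Thus a = 0.918·0.9145 = 0.840 and b = 0.082·0.9145 = 0.075.

a = 0.840, b = 0.075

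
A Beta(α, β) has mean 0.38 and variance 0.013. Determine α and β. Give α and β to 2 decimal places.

α = 6.51, β = 10.62

Let s = α+β. The Beta variance is μ(1−μ)/(s+1).
So s+1 = μ(1−μ)/σ² = (0.38×0.62)/0.013 = 0.2356/0.013 = 18.1231, giving s = 17.1231.
Then α = μs = 0.38×17.1231 = 6.51 and β = (1−μ)s = 0.62×17.1231 = 10.62.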